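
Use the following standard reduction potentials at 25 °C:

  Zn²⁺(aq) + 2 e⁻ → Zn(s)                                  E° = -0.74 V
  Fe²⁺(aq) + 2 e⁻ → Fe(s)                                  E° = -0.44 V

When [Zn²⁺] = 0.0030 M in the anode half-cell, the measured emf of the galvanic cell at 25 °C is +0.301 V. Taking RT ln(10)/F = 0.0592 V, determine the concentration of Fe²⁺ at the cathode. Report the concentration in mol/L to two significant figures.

Fe²⁺/Fe is the cathode, Zn²⁺/Zn the anode: E°cell = +0.30 V, n = 2.
Overall reaction: Fe²⁺(aq) + Zn(s) → Fe(s) + Zn²⁺(aq); Q = [Zn²⁺]^1/[Fe²⁺]^1.
From E = E° − (0.0592/n) log Q: log Q = (E° − E)·n/0.0592 = (+0.30 − (+0.301))·2/0.0592 = -0.0338.
So 1·log[Fe²⁺] = 1·log(0.003) − log Q = -2.5229 − (-0.0338) = -2.4891; [Fe²⁺] = 10^(-2.4891) ≈ 0.0032 M.

0.0032 M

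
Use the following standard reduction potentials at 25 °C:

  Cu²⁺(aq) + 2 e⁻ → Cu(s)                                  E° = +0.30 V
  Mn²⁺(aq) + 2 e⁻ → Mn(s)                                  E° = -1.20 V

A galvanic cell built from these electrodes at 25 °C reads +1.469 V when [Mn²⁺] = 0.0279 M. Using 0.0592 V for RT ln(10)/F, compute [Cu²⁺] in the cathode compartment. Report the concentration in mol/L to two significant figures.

Cu²⁺/Cu is the cathode, Mn²⁺/Mn the anode: E°cell = +1.50 V, n = 2.
Overall reaction: Cu²⁺(aq) + Mn(s) → Cu(s) + Mn²⁺(aq); Q = [Mn²⁺]^1/[Cu²⁺]^1.
From E = E° − (0.0592/n) log Q: log Q = (E° − E)·n/0.0592 = (+1.50 − (+1.469))·2/0.0592 = 1.0473.
So 1·log[Cu²⁺] = 1·log(0.0279) − log Q = -1.5544 − (1.0473) = -2.6017; [Cu²⁺] = 10^(-2.6017) ≈ 0.0025 M.

0.0025 M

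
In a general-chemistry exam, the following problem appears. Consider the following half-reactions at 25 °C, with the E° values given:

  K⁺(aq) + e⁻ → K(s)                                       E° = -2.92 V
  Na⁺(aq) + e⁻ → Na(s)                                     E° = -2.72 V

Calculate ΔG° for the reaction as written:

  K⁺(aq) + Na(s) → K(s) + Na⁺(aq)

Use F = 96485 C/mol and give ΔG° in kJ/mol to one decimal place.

As written, K⁺/K is reduced (cathode) and Na⁺/Na is oxidised (anode), so E°cell = (-2.92) − (-2.72) = -0.20 V.
Balancing electrons gives n = 1.
ΔG° = −nFE° = −(1)(96485)(-0.20) = 19,297 J = +19.3 kJ/mol.

+19.3 kJ/mol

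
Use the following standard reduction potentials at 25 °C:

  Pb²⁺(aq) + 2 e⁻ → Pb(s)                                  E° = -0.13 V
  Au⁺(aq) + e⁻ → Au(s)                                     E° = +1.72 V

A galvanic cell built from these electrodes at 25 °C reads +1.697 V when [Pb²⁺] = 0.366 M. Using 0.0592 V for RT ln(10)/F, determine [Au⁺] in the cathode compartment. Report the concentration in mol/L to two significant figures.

Au⁺/Au is the cathode, Pb²⁺/Pb the anode: E°cell = +1.85 V, n = 2.
Overall reaction: 2 Au⁺(aq) + Pb(s) → 2 Au(s) + Pb²⁺(aq); Q = [Pb²⁺]^1/[Au⁺]^2.
From E = E° − (0.0592/n) log Q: log Q = (E° − E)·n/0.0592 = (+1.85 − (+1.697))·2/0.0592 = 5.1689.
So 2·log[Au⁺] = 1·log(0.366) − log Q = -0.4365 − (5.1689) = -5.6054; log[Au⁺] = -5.6054 / 2 = -2.8027; [Au⁺] = 10^(-2.8027) ≈ 0.0016 M.

0.0016 M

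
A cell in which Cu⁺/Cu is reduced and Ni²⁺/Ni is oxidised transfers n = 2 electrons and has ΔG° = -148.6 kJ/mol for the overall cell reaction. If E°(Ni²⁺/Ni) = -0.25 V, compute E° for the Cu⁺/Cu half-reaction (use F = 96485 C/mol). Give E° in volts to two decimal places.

E°cell = −ΔG°/(nF) = −(-148.6×10³)/((2)(96485)) = +0.770 V.
Since Cu⁺/Cu is the cathode and Ni²⁺/Ni the anode, E°cell = E°(Cu⁺/Cu) − E°(Ni²⁺/Ni).
So E°(Cu⁺/Cu) = E°cell + E°(Ni²⁺/Ni) = +0.770 + (-0.25) = +0.52 V.

+0.52 V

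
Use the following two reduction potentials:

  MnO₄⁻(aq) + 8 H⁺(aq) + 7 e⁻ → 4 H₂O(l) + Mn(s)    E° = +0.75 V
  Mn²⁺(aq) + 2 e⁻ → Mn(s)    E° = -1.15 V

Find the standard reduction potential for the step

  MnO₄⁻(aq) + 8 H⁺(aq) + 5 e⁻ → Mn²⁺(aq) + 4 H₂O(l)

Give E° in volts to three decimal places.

+1.510 V

Sequential free energies add, so n₃E°₃ = n₁E°₁ + n₂E°₂.
With n₃ = 7, and the known step contributing 2×(-1.15) V, the unknown satisfies 5·E° = 7×(+0.75) − 2×(-1.15) = +7.550.
E° = +7.550 / 5 = +1.510 V.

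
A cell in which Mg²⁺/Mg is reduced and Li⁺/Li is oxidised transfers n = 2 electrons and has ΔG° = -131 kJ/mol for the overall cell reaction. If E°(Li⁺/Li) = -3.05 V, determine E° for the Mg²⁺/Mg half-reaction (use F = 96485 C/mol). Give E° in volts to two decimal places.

-2.37 V

E°cell = −ΔG°/(nF) = −(-131×10³)/((2)(96485)) = +0.679 V.
Since Mg²⁺/Mg is the cathode and Li⁺/Li the anode, E°cell = E°(Mg²⁺/Mg) − E°(Li⁺/Li).
So E°(Mg²⁺/Mg) = E°cell + E°(Li⁺/Li) = +0.679 + (-3.05) = -2.37 V.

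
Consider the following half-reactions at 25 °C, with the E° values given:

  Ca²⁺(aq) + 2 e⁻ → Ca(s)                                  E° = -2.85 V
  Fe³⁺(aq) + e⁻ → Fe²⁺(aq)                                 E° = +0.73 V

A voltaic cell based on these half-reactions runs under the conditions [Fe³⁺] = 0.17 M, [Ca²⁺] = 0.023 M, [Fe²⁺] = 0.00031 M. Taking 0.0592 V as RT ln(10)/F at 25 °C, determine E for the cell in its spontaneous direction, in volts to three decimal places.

+3.791 V

Fe³⁺/Fe²⁺ is the cathode (higher E°), Ca²⁺/Ca the anode: E°cell = +0.73 − (-2.85) = +3.58 V, n = 2.
Overall: 2 Fe³⁺(aq) + Ca(s) → 2 Fe²⁺(aq) + Ca²⁺(aq)
Q = [Fe²⁺]^2·[Ca²⁺] / ([Fe³⁺]^2); log Q = -7.116.
E = E° − (0.0592/n) log Q = +3.58 − (0.0592/2)(-7.116) = +3.791 V.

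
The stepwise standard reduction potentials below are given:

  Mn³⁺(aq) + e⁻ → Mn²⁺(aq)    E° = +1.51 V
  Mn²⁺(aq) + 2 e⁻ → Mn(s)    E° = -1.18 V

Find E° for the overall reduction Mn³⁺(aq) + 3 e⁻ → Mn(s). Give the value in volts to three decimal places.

-0.283 V

Adding the free-energy changes (−nFE°) of the two steps gives −n₃FE°₃ = −n₁FE°₁ − n₂FE°₂.
E°₃ = (1×+1.51 + 2×-1.18) / 3 = (-0.850) / 3 = -0.283 V.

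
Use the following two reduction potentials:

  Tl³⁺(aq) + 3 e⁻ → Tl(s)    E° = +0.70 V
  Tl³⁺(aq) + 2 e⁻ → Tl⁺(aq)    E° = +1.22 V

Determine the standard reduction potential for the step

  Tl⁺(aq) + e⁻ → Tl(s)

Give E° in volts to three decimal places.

Sequential free energies add, so n₃E°₃ = n₁E°₁ + n₂E°₂.
With n₃ = 3, and the known step contributing 2×(+1.22) V, the unknown satisfies 1·E° = 3×(+0.70) − 2×(+1.22) = -0.340.
E° = -0.340 / 1 = -0.340 V.

-0.340 V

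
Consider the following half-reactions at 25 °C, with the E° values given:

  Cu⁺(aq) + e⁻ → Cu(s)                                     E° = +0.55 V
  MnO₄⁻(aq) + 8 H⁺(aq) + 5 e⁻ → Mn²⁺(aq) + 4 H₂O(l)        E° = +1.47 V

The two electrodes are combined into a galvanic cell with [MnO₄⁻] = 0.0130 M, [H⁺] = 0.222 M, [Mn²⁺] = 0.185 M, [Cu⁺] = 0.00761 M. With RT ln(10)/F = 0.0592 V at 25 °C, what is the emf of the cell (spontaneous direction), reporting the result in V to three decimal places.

+0.970 V

MnO₄⁻/Mn²⁺ is the cathode (higher E°), Cu⁺/Cu the anode: E°cell = +1.47 − (+0.55) = +0.92 V, n = 5.
Overall: MnO₄⁻(aq) + 8 H⁺(aq) + 5 Cu(s) → Mn²⁺(aq) + 4 H₂O(l) + 5 Cu⁺(aq)
Q = [Mn²⁺]·[Cu⁺]^5 / ([MnO₄⁻]·[H⁺]^8); log Q = -4.211.
E = E° − (0.0592/n) log Q = +0.92 − (0.0592/5)(-4.211) = +0.970 V.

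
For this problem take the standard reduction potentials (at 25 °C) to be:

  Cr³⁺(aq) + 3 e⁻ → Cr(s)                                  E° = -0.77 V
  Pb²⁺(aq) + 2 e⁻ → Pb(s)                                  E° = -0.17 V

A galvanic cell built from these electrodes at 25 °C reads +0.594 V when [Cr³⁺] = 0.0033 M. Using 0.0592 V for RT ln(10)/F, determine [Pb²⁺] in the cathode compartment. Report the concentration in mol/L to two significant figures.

Pb²⁺/Pb is the cathode, Cr³⁺/Cr the anode: E°cell = +0.60 V, n = 6.
Overall reaction: 3 Pb²⁺(aq) + 2 Cr(s) → 3 Pb(s) + 2 Cr³⁺(aq); Q = [Cr³⁺]^2/[Pb²⁺]^3.
From E = E° − (0.0592/n) log Q: log Q = (E° − E)·n/0.0592 = (+0.60 − (+0.594))·6/0.0592 = 0.6081.
So 3·log[Pb²⁺] = 2·log(0.0033) − log Q = -4.9630 − (0.6081) = -5.5711; log[Pb²⁺] = -5.5711 / 3 = -1.8570; [Pb²⁺] = 10^(-1.8570) ≈ 0.014 M.

0.014 M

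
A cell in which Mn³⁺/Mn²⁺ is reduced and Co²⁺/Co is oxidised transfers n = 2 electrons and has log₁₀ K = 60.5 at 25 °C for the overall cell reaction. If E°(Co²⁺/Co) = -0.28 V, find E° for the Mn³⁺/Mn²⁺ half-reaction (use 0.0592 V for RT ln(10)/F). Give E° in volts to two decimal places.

+1.51 V

E°cell = (0.0592/n)·log K = (0.0592/2)(60.5) = +1.791 V.
Since Mn³⁺/Mn²⁺ is the cathode and Co²⁺/Co the anode, E°cell = E°(Mn³⁺/Mn²⁺) − E°(Co²⁺/Co).
So E°(Mn³⁺/Mn²⁺) = E°cell + E°(Co²⁺/Co) = +1.791 + (-0.28) = +1.51 V.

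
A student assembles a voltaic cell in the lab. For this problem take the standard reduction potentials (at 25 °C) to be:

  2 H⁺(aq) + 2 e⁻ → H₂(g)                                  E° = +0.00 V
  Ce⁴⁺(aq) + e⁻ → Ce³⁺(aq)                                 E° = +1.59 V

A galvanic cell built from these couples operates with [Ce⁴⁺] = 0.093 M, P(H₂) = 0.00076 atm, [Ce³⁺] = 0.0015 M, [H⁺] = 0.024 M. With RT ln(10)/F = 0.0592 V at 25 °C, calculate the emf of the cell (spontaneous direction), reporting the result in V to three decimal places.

+1.700 V

Ce⁴⁺/Ce³⁺ is the cathode (higher E°), H⁺/H₂ the anode: E°cell = +1.59 − (+0.00) = +1.59 V, n = 2.
Overall: 2 Ce⁴⁺(aq) + H₂(g) → 2 Ce³⁺(aq) + 2 H⁺(aq)
Q = [Ce³⁺]^2·[H⁺]^2 / ([Ce⁴⁺]^2·P(H₂)); log Q = -3.705.
E = E° − (0.0592/n) log Q = +1.59 − (0.0592/2)(-3.705) = +1.700 V.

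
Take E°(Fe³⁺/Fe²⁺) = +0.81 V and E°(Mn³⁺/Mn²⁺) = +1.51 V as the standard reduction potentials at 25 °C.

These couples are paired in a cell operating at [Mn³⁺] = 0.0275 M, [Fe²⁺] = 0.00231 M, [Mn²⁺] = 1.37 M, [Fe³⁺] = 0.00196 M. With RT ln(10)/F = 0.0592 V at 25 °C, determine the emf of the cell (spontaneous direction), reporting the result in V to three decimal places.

+0.604 V

Mn³⁺/Mn²⁺ is the cathode (higher E°), Fe³⁺/Fe²⁺ the anode: E°cell = +1.51 − (+0.81) = +0.70 V, n = 1.
Overall: Mn³⁺(aq) + Fe²⁺(aq) → Mn²⁺(aq) + Fe³⁺(aq)
Q = [Mn²⁺]·[Fe³⁺] / ([Mn³⁺]·[Fe²⁺]); log Q = 1.626.
E = E° − (0.0592/n) log Q = +0.70 − (0.0592/1)(1.626) = +0.604 V.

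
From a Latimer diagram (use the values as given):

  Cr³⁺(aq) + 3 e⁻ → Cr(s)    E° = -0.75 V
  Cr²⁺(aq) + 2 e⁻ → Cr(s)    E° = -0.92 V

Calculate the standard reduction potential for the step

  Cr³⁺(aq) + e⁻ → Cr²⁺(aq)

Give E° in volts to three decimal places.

-0.410 V

Sequential free energies add, so n₃E°₃ = n₁E°₁ + n₂E°₂.
With n₃ = 3, and the known step contributing 2×(-0.92) V, the unknown satisfies 1·E° = 3×(-0.75) − 2×(-0.92) = -0.410.
E° = -0.410 / 1 = -0.410 V.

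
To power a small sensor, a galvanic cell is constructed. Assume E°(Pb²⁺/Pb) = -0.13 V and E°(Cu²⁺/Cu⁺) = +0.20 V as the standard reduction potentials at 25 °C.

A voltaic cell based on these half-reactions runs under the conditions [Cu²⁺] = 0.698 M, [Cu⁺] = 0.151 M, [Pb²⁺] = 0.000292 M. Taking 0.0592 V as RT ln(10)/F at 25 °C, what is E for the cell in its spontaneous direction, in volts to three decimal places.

+0.474 V

Cu²⁺/Cu⁺ is the cathode (higher E°), Pb²⁺/Pb the anode: E°cell = +0.20 − (-0.13) = +0.33 V, n = 2.
Overall: 2 Cu²⁺(aq) + Pb(s) → 2 Cu⁺(aq) + Pb²⁺(aq)
Q = [Cu⁺]^2·[Pb²⁺] / ([Cu²⁺]^2); log Q = -4.864.
E = E° − (0.0592/n) log Q = +0.33 − (0.0592/2)(-4.864) = +0.474 V.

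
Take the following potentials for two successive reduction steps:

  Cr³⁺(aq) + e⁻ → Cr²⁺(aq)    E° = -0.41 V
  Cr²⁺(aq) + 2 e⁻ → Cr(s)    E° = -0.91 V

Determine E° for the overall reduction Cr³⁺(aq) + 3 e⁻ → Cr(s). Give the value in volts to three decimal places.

-0.743 V

Standard free energies of sequential steps add: ΔG°₃ = ΔG°₁ + ΔG°₂, so n₃E°₃ = n₁E°₁ + n₂E°₂.
E°₃ = (1×-0.41 + 2×-0.91) / 3 = (-2.230) / 3 = -0.743 V.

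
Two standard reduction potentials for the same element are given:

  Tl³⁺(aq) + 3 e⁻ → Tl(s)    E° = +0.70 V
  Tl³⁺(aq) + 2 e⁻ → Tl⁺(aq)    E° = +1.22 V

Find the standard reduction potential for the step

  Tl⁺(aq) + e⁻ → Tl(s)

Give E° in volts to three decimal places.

Sequential free energies add, so n₃E°₃ = n₁E°₁ + n₂E°₂.
With n₃ = 3, and the known step contributing 2×(+1.22) V, the unknown satisfies 1·E° = 3×(+0.70) − 2×(+1.22) = -0.340.
E° = -0.340 / 1 = -0.340 V.

-0.340 V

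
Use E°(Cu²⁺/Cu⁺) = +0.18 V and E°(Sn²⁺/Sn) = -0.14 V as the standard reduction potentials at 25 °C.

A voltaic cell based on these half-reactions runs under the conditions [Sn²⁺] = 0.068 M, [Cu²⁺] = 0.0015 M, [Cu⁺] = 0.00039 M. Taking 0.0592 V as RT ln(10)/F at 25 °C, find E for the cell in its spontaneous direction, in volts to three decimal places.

Cu²⁺/Cu⁺ is the cathode (higher E°), Sn²⁺/Sn the anode: E°cell = +0.18 − (-0.14) = +0.32 V, n = 2.
Overall: 2 Cu²⁺(aq) + Sn(s) → 2 Cu⁺(aq) + Sn²⁺(aq)
Q = [Cu⁺]^2·[Sn²⁺] / ([Cu²⁺]^2); log Q = -2.338.
E = E° − (0.0592/n) log Q = +0.32 − (0.0592/2)(-2.338) = +0.389 V.

+0.389 V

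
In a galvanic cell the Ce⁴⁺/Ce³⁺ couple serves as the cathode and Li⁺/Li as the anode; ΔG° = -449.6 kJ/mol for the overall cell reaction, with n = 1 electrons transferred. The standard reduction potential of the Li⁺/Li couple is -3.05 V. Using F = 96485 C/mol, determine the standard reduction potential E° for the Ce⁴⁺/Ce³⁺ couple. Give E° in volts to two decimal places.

+1.61 V

E°cell = −ΔG°/(nF) = −(-449.6×10³)/((1)(96485)) = +4.660 V.
Since Ce⁴⁺/Ce³⁺ is the cathode and Li⁺/Li the anode, E°cell = E°(Ce⁴⁺/Ce³⁺) − E°(Li⁺/Li).
So E°(Ce⁴⁺/Ce³⁺) = E°cell + E°(Li⁺/Li) = +4.660 + (-3.05) = +1.61 V.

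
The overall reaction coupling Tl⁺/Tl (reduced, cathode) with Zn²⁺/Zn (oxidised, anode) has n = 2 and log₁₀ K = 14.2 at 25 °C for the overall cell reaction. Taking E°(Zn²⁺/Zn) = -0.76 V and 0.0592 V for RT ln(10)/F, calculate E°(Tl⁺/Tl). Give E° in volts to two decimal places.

-0.34 V

E°cell = (0.0592/n)·log K = (0.0592/2)(14.2) = +0.420 V.
Since Tl⁺/Tl is the cathode and Zn²⁺/Zn the anode, E°cell = E°(Tl⁺/Tl) − E°(Zn²⁺/Zn).
So E°(Tl⁺/Tl) = E°cell + E°(Zn²⁺/Zn) = +0.420 + (-0.76) = -0.34 V.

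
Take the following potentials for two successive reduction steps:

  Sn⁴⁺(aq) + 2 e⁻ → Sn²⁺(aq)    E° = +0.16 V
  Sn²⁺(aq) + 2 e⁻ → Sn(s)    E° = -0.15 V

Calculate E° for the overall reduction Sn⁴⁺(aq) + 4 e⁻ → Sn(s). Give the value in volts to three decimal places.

+0.005 V

Standard free energies of sequential steps add: ΔG°₃ = ΔG°₁ + ΔG°₂, so n₃E°₃ = n₁E°₁ + n₂E°₂.
E°₃ = (2×+0.16 + 2×-0.15) / 4 = (+0.020) / 4 = +0.005 V.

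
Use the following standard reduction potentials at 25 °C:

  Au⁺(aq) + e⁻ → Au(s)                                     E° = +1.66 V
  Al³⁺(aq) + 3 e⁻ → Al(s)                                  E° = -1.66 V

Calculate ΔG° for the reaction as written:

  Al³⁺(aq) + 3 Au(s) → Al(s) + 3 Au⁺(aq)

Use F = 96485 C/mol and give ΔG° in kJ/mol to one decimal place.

+961.0 kJ/mol

As written, Al³⁺/Al is reduced (cathode) and Au⁺/Au is oxidised (anode), so E°cell = (-1.66) − (+1.66) = -3.32 V.
Balancing electrons gives n = 3.
ΔG° = −nFE° = −(3)(96485)(-3.32) = 960,991 J = +961.0 kJ/mol.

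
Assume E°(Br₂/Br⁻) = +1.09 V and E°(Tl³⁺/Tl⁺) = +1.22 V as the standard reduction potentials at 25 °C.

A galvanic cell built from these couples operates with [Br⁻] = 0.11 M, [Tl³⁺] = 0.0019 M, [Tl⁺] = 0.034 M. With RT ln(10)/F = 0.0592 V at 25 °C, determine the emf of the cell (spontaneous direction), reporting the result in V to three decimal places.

+0.036 V

Tl³⁺/Tl⁺ is the cathode (higher E°), Br₂/Br⁻ the anode: E°cell = +1.22 − (+1.09) = +0.13 V, n = 2.
Overall: Tl³⁺(aq) + 2 Br⁻(aq) → Tl⁺(aq) + Br₂(l)
Q = [Tl⁺] / ([Tl³⁺]·[Br⁻]^2); log Q = 3.170.
E = E° − (0.0592/n) log Q = +0.13 − (0.0592/2)(3.170) = +0.036 V.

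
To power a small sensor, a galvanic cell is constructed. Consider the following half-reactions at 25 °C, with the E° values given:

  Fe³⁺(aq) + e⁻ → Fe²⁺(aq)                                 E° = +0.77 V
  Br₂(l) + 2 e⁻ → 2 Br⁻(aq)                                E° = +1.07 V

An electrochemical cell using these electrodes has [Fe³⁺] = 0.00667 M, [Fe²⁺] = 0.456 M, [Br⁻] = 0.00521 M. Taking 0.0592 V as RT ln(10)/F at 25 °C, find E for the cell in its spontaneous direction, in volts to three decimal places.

Br₂/Br⁻ is the cathode (higher E°), Fe³⁺/Fe²⁺ the anode: E°cell = +1.07 − (+0.77) = +0.30 V, n = 2.
Overall: Br₂(l) + 2 Fe²⁺(aq) → 2 Br⁻(aq) + 2 Fe³⁺(aq)
Q = [Br⁻]^2·[Fe³⁺]^2 / ([Fe²⁺]^2); log Q = -8.236.
E = E° − (0.0592/n) log Q = +0.30 − (0.0592/2)(-8.236) = +0.544 V.

+0.544 V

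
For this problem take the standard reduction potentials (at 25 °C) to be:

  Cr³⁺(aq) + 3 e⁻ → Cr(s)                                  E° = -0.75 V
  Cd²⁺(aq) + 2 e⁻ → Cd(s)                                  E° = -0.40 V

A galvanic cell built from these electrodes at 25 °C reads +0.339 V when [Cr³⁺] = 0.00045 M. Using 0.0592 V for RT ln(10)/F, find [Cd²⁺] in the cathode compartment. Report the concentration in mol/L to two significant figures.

Cd²⁺/Cd is the cathode, Cr³⁺/Cr the anode: E°cell = +0.35 V, n = 6.
Overall reaction: 3 Cd²⁺(aq) + 2 Cr(s) → 3 Cd(s) + 2 Cr³⁺(aq); Q = [Cr³⁺]^2/[Cd²⁺]^3.
From E = E° − (0.0592/n) log Q: log Q = (E° − E)·n/0.0592 = (+0.35 − (+0.339))·6/0.0592 = 1.1149.
So 3·log[Cd²⁺] = 2·log(0.00045) − log Q = -6.6936 − (1.1149) = -7.8085; log[Cd²⁺] = -7.8085 / 3 = -2.6028; [Cd²⁺] = 10^(-2.6028) ≈ 0.0025 M.

0.0025 M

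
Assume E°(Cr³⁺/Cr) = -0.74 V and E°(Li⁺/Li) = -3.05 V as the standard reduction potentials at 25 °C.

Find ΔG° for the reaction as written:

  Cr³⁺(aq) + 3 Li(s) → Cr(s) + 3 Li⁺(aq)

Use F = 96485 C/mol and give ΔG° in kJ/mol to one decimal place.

As written, Cr³⁺/Cr is reduced (cathode) and Li⁺/Li is oxidised (anode), so E°cell = (-0.74) − (-3.05) = +2.31 V.
Balancing electrons gives n = 3.
ΔG° = −nFE° = −(3)(96485)(+2.31) = -668,641 J = -668.6 kJ/mol.

-668.6 kJ/mol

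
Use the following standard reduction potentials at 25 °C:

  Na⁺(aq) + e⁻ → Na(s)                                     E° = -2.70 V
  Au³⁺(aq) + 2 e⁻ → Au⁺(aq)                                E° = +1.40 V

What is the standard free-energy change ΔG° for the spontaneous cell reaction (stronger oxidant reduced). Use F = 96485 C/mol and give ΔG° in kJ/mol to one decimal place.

Au³⁺/Au⁺ (E° = +1.40 V) is the cathode; Na⁺/Na (E° = -2.70 V) is the anode, so E°cell = +4.10 V.
Balancing electrons gives n = 2 (lcm of 2 and 1).
ΔG° = −nFE° = −(2)(96485)(+4.10) = -791,177 J = -791.2 kJ/mol.

-791.2 kJ/mol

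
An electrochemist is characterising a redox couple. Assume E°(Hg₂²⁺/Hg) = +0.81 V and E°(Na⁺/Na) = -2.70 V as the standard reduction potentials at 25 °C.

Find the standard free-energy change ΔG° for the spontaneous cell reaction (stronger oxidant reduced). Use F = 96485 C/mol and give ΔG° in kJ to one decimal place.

-677.3 kJ

Hg₂²⁺/Hg (E° = +0.81 V) is the cathode; Na⁺/Na (E° = -2.70 V) is the anode, so E°cell = +3.51 V.
Balancing electrons gives n = 2 (lcm of 2 and 1).
ΔG° = −nFE° = −(2)(96485)(+3.51) = -677,325 J = -677.3 kJ.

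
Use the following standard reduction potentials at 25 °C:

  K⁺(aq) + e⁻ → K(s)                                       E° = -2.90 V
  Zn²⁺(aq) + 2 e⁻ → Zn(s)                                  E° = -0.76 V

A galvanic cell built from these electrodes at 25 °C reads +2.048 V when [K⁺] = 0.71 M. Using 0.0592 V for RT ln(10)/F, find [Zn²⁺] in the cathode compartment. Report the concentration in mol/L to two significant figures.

Zn²⁺/Zn is the cathode, K⁺/K the anode: E°cell = +2.14 V, n = 2.
Overall reaction: Zn²⁺(aq) + 2 K(s) → Zn(s) + 2 K⁺(aq); Q = [K⁺]^2/[Zn²⁺]^1.
From E = E° − (0.0592/n) log Q: log Q = (E° − E)·n/0.0592 = (+2.14 − (+2.048))·2/0.0592 = 3.1081.
So 1·log[Zn²⁺] = 2·log(0.71) − log Q = -0.2975 − (3.1081) = -3.4056; [Zn²⁺] = 10^(-3.4056) ≈ 0.00039 M.

0.00039 M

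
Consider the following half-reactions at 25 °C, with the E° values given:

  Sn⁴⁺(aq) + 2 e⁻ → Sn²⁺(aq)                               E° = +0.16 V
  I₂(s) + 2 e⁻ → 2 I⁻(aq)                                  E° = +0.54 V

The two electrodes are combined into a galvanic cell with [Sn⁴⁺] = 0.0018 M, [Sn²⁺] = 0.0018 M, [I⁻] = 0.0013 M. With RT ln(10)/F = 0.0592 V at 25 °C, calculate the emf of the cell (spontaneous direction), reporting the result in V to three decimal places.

I₂/I⁻ is the cathode (higher E°), Sn⁴⁺/Sn²⁺ the anode: E°cell = +0.54 − (+0.16) = +0.38 V, n = 2.
Overall: I₂(s) + Sn²⁺(aq) → 2 I⁻(aq) + Sn⁴⁺(aq)
Q = [I⁻]^2·[Sn⁴⁺] / ([Sn²⁺]); log Q = -5.772.
E = E° − (0.0592/n) log Q = +0.38 − (0.0592/2)(-5.772) = +0.551 V.

+0.551 V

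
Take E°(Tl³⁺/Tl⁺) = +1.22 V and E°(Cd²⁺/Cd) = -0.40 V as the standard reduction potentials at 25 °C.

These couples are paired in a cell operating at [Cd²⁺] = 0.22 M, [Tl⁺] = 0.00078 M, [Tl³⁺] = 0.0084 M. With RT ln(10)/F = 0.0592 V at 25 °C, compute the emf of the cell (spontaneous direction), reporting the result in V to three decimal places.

+1.670 V

Tl³⁺/Tl⁺ is the cathode (higher E°), Cd²⁺/Cd the anode: E°cell = +1.22 − (-0.40) = +1.62 V, n = 2.
Overall: Tl³⁺(aq) + Cd(s) → Tl⁺(aq) + Cd²⁺(aq)
Q = [Tl⁺]·[Cd²⁺] / ([Tl³⁺]); log Q = -1.690.
E = E° − (0.0592/n) log Q = +1.62 − (0.0592/2)(-1.690) = +1.670 V.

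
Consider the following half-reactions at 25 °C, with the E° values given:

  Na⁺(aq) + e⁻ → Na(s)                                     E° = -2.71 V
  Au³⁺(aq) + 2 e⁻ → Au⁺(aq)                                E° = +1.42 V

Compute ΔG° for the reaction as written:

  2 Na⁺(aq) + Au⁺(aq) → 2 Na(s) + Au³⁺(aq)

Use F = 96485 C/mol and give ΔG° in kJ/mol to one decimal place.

+797.0 kJ/mol

As written, Na⁺/Na is reduced (cathode) and Au³⁺/Au⁺ is oxidised (anode), so E°cell = (-2.71) − (+1.42) = -4.13 V.
Balancing electrons gives n = 2.
ΔG° = −nFE° = −(2)(96485)(-4.13) = 796,966 J = +797.0 kJ/mol.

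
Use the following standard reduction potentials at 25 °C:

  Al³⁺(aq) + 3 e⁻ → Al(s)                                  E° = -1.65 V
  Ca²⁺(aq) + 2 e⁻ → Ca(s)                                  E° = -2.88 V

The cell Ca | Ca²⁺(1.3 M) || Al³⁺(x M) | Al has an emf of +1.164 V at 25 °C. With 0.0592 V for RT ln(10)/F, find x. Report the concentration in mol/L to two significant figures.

0.00067 M

Al³⁺/Al is the cathode, Ca²⁺/Ca the anode: E°cell = +1.23 V, n = 6.
Overall reaction: 2 Al³⁺(aq) + 3 Ca(s) → 2 Al(s) + 3 Ca²⁺(aq); Q = [Ca²⁺]^3/[Al³⁺]^2.
From E = E° − (0.0592/n) log Q: log Q = (E° − E)·n/0.0592 = (+1.23 − (+1.164))·6/0.0592 = 6.6892.
So 2·log[Al³⁺] = 3·log(1.3) − log Q = 0.3418 − (6.6892) = -6.3474; log[Al³⁺] = -6.3474 / 2 = -3.1737; [Al³⁺] = 10^(-3.1737) ≈ 0.00067 M.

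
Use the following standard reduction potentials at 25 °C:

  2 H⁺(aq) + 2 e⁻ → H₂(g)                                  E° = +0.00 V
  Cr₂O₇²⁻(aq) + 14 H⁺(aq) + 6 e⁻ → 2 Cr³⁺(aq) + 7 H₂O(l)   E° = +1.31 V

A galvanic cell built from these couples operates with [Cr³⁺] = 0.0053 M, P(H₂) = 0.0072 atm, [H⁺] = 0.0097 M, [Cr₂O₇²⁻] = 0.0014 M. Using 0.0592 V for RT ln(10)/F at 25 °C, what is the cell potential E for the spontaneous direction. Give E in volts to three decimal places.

+1.104 V

Cr₂O₇²⁻/Cr³⁺ is the cathode (higher E°), H⁺/H₂ the anode: E°cell = +1.31 − (+0.00) = +1.31 V, n = 6.
Overall: Cr₂O₇²⁻(aq) + 8 H⁺(aq) + 3 H₂(g) → 2 Cr³⁺(aq) + 7 H₂O(l)
Q = [Cr³⁺]^2 / ([Cr₂O₇²⁻]·[H⁺]^8·P(H₂)^3); log Q = 20.836.
E = E° − (0.0592/n) log Q = +1.31 − (0.0592/6)(20.836) = +1.104 V.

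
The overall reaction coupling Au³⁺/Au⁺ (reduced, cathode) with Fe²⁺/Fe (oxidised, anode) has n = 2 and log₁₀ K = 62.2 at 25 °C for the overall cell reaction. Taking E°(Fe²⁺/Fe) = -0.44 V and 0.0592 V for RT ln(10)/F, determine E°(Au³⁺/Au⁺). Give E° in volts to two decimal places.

E°cell = (0.0592/n)·log K = (0.0592/2)(62.2) = +1.841 V.
Since Au³⁺/Au⁺ is the cathode and Fe²⁺/Fe the anode, E°cell = E°(Au³⁺/Au⁺) − E°(Fe²⁺/Fe).
So E°(Au³⁺/Au⁺) = E°cell + E°(Fe²⁺/Fe) = +1.841 + (-0.44) = +1.40 V.

+1.40 V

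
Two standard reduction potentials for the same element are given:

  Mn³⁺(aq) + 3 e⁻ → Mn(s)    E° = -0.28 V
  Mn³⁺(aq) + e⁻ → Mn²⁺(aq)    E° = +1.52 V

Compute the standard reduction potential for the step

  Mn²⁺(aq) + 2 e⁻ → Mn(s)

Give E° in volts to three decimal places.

-1.180 V

Sequential free energies add, so n₃E°₃ = n₁E°₁ + n₂E°₂.
With n₃ = 3, and the known step contributing 1×(+1.52) V, the unknown satisfies 2·E° = 3×(-0.28) − 1×(+1.52) = -2.360.
E° = -2.360 / 2 = -1.180 V.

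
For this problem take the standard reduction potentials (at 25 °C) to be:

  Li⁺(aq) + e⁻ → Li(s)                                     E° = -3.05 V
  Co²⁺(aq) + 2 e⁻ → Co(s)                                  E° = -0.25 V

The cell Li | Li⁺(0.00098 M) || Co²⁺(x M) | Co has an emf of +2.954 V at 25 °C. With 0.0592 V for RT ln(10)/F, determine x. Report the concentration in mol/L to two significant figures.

0.15 M

Co²⁺/Co is the cathode, Li⁺/Li the anode: E°cell = +2.80 V, n = 2.
Overall reaction: Co²⁺(aq) + 2 Li(s) → Co(s) + 2 Li⁺(aq); Q = [Li⁺]^2/[Co²⁺]^1.
From E = E° − (0.0592/n) log Q: log Q = (E° − E)·n/0.0592 = (+2.80 − (+2.954))·2/0.0592 = -5.2027.
So 1·log[Co²⁺] = 2·log(0.00098) − log Q = -6.0175 − (-5.2027) = -0.8148; [Co²⁺] = 10^(-0.8148) ≈ 0.15 M.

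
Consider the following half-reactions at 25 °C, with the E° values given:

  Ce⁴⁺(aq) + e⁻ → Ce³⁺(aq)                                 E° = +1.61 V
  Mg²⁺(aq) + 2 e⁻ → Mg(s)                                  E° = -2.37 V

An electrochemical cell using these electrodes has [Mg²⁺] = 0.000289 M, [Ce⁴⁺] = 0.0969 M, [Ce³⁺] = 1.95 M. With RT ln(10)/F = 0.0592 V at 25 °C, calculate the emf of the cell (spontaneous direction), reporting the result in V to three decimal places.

Ce⁴⁺/Ce³⁺ is the cathode (higher E°), Mg²⁺/Mg the anode: E°cell = +1.61 − (-2.37) = +3.98 V, n = 2.
Overall: 2 Ce⁴⁺(aq) + Mg(s) → 2 Ce³⁺(aq) + Mg²⁺(aq)
Q = [Ce³⁺]^2·[Mg²⁺] / ([Ce⁴⁺]^2); log Q = -0.932.
E = E° − (0.0592/n) log Q = +3.98 − (0.0592/2)(-0.932) = +4.008 V.

+4.008 V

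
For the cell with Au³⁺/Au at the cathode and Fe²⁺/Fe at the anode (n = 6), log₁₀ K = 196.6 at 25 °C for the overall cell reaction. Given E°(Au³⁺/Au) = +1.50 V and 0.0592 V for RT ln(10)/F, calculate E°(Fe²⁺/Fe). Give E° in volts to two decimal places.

E°cell = (0.0592/n)·log K = (0.0592/6)(196.6) = +1.940 V.
Since Au³⁺/Au is the cathode and Fe²⁺/Fe the anode, E°cell = E°(Au³⁺/Au) − E°(Fe²⁺/Fe).
So E°(Fe²⁺/Fe) = E°(Au³⁺/Au) − E°cell = (+1.50) − (+1.940) = -0.44 V.

-0.44 V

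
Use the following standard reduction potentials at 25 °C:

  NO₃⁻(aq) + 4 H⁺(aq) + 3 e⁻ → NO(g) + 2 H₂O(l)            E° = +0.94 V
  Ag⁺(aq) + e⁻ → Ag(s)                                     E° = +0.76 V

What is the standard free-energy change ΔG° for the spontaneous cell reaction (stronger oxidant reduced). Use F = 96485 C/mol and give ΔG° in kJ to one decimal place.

NO₃⁻/NO (E° = +0.94 V) is the cathode; Ag⁺/Ag (E° = +0.76 V) is the anode, so E°cell = +0.18 V.
Balancing electrons gives n = 3 (lcm of 3 and 1).
ΔG° = −nFE° = −(3)(96485)(+0.18) = -52,102 J = -52.1 kJ.

-52.1 kJ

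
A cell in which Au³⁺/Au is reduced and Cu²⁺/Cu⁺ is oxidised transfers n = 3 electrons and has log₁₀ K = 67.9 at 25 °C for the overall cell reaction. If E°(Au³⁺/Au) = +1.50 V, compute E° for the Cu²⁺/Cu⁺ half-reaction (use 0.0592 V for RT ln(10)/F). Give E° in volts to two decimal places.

+0.16 V

E°cell = (0.0592/n)·log K = (0.0592/3)(67.9) = +1.340 V.
Since Au³⁺/Au is the cathode and Cu²⁺/Cu⁺ the anode, E°cell = E°(Au³⁺/Au) − E°(Cu²⁺/Cu⁺).
So E°(Cu²⁺/Cu⁺) = E°(Au³⁺/Au) − E°cell = (+1.50) − (+1.340) = +0.16 V.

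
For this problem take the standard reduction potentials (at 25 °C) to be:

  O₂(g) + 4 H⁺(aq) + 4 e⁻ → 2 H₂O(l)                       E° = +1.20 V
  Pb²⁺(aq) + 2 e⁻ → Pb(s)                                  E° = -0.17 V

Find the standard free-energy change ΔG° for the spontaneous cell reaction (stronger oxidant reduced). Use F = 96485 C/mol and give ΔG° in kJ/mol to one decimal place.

O₂/H₂O (E° = +1.20 V) is the cathode; Pb²⁺/Pb (E° = -0.17 V) is the anode, so E°cell = +1.37 V.
Balancing electrons gives n = 4 (lcm of 4 and 2).
ΔG° = −nFE° = −(4)(96485)(+1.37) = -528,738 J = -528.7 kJ/mol.

-528.7 kJ/mol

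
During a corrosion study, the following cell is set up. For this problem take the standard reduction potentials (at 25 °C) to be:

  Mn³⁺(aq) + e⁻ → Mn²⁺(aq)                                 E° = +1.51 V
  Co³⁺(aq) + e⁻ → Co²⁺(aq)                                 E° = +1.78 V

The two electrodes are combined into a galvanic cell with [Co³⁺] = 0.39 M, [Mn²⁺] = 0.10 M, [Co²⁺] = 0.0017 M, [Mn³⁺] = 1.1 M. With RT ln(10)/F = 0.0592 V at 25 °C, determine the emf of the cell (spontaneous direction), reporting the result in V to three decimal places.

Co³⁺/Co²⁺ is the cathode (higher E°), Mn³⁺/Mn²⁺ the anode: E°cell = +1.78 − (+1.51) = +0.27 V, n = 1.
Overall: Co³⁺(aq) + Mn²⁺(aq) → Co²⁺(aq) + Mn³⁺(aq)
Q = [Co²⁺]·[Mn³⁺] / ([Co³⁺]·[Mn²⁺]); log Q = -1.319.
E = E° − (0.0592/n) log Q = +0.27 − (0.0592/1)(-1.319) = +0.348 V.

+0.348 V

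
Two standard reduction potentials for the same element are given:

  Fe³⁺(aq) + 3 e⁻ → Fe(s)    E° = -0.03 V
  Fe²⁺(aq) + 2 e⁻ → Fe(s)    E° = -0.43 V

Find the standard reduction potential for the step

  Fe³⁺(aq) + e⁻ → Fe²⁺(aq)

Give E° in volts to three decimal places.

+0.770 V

Sequential free energies add, so n₃E°₃ = n₁E°₁ + n₂E°₂.
With n₃ = 3, and the known step contributing 2×(-0.43) V, the unknown satisfies 1·E° = 3×(-0.03) − 2×(-0.43) = +0.770.
E° = +0.770 / 1 = +0.770 V.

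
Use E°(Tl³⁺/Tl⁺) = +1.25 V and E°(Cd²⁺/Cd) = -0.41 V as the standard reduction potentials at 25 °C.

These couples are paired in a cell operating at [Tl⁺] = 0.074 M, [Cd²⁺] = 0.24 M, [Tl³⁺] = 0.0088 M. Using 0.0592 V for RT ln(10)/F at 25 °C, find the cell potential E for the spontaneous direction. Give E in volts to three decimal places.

+1.651 V

Tl³⁺/Tl⁺ is the cathode (higher E°), Cd²⁺/Cd the anode: E°cell = +1.25 − (-0.41) = +1.66 V, n = 2.
Overall: Tl³⁺(aq) + Cd(s) → Tl⁺(aq) + Cd²⁺(aq)
Q = [Tl⁺]·[Cd²⁺] / ([Tl³⁺]); log Q = 0.305.
E = E° − (0.0592/n) log Q = +1.66 − (0.0592/2)(0.305) = +1.651 V.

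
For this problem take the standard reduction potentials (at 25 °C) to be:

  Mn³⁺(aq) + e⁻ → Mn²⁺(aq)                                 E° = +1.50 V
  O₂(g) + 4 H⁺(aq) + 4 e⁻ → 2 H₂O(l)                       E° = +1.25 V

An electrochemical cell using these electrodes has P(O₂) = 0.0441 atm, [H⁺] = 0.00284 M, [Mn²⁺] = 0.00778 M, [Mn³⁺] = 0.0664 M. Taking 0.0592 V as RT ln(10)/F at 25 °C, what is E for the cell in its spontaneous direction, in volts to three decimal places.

Mn³⁺/Mn²⁺ is the cathode (higher E°), O₂/H₂O the anode: E°cell = +1.50 − (+1.25) = +0.25 V, n = 4.
Overall: 4 Mn³⁺(aq) + 2 H₂O(l) → 4 Mn²⁺(aq) + O₂(g) + 4 H⁺(aq)
Q = [Mn²⁺]^4·P(O₂)·[H⁺]^4 / ([Mn³⁺]^4); log Q = -15.267.
E = E° − (0.0592/n) log Q = +0.25 − (0.0592/4)(-15.267) = +0.476 V.

+0.476 V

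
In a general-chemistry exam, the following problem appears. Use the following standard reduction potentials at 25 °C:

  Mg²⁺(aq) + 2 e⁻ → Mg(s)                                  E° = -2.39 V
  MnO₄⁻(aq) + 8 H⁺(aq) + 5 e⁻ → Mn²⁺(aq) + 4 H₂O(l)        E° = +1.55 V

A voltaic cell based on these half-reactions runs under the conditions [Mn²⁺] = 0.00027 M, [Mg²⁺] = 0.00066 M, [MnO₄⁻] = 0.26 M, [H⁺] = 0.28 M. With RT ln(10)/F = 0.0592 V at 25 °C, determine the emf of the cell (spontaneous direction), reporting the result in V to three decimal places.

MnO₄⁻/Mn²⁺ is the cathode (higher E°), Mg²⁺/Mg the anode: E°cell = +1.55 − (-2.39) = +3.94 V, n = 10.
Overall: 2 MnO₄⁻(aq) + 16 H⁺(aq) + 5 Mg(s) → 2 Mn²⁺(aq) + 8 H₂O(l) + 5 Mg²⁺(aq)
Q = [Mn²⁺]^2·[Mg²⁺]^5 / ([MnO₄⁻]^2·[H⁺]^16); log Q = -13.024.
E = E° − (0.0592/n) log Q = +3.94 − (0.0592/10)(-13.024) = +4.017 V.

+4.017 V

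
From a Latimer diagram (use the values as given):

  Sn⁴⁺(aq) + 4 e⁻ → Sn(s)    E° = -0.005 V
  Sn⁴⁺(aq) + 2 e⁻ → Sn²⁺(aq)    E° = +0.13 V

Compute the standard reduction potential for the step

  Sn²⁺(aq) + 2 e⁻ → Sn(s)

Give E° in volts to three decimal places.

Sequential free energies add, so n₃E°₃ = n₁E°₁ + n₂E°₂.
With n₃ = 4, and the known step contributing 2×(+0.13) V, the unknown satisfies 2·E° = 4×(-0.005) − 2×(+0.13) = -0.280.
E° = -0.280 / 2 = -0.140 V.

-0.140 V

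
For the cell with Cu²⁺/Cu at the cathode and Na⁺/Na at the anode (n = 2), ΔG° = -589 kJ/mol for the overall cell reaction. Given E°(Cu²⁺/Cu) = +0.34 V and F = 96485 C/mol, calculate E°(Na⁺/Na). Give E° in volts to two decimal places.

-2.71 V

E°cell = −ΔG°/(nF) = −(-589×10³)/((2)(96485)) = +3.052 V.
Since Cu²⁺/Cu is the cathode and Na⁺/Na the anode, E°cell = E°(Cu²⁺/Cu) − E°(Na⁺/Na).
So E°(Na⁺/Na) = E°(Cu²⁺/Cu) − E°cell = (+0.34) − (+3.052) = -2.71 V.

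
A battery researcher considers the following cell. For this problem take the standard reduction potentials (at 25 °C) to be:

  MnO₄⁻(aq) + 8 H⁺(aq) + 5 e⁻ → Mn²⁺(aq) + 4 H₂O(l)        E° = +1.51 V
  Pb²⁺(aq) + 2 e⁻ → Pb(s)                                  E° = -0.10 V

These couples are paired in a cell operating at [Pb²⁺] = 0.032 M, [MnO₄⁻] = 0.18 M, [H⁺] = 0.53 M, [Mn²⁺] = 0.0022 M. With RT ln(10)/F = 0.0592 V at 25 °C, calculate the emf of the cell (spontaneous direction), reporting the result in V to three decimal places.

MnO₄⁻/Mn²⁺ is the cathode (higher E°), Pb²⁺/Pb the anode: E°cell = +1.51 − (-0.10) = +1.61 V, n = 10.
Overall: 2 MnO₄⁻(aq) + 16 H⁺(aq) + 5 Pb(s) → 2 Mn²⁺(aq) + 8 H₂O(l) + 5 Pb²⁺(aq)
Q = [Mn²⁺]^2·[Pb²⁺]^5 / ([MnO₄⁻]^2·[H⁺]^16); log Q = -6.888.
E = E° − (0.0592/n) log Q = +1.61 − (0.0592/10)(-6.888) = +1.651 V.

+1.651 V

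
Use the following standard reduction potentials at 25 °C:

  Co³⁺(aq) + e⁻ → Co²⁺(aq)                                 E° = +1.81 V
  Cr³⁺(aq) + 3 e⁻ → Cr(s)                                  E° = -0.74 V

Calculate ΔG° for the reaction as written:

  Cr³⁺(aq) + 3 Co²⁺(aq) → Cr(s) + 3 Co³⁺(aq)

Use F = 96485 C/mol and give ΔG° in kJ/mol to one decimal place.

As written, Cr³⁺/Cr is reduced (cathode) and Co³⁺/Co²⁺ is oxidised (anode), so E°cell = (-0.74) − (+1.81) = -2.55 V.
Balancing electrons gives n = 3.
ΔG° = −nFE° = −(3)(96485)(-2.55) = 738,110 J = +738.1 kJ/mol.

+738.1 kJ/mol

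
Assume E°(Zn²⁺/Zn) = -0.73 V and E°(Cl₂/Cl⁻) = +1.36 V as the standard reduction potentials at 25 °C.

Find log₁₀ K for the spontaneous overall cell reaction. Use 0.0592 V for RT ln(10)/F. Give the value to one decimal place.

70.6

Cathode: Cl₂/Cl⁻; anode: Zn²⁺/Zn. E°cell = +2.09 V, n = 2.
log K = nE°cell / 0.0592 = (2)(+2.09) / 0.0592 = 70.6.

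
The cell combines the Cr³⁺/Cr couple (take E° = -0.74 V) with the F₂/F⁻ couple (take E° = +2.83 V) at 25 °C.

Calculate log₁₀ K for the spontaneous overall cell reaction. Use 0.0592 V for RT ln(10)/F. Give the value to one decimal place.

Cathode: F₂/F⁻; anode: Cr³⁺/Cr. E°cell = +3.57 V, n = 6.
log K = nE°cell / 0.0592 = (6)(+3.57) / 0.0592 = 361.8.

361.8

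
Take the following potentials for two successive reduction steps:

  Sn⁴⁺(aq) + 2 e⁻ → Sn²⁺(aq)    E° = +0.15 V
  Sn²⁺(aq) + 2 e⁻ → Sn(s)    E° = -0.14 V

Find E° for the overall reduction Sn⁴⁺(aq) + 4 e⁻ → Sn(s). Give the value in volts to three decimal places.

Adding the free-energy changes (−nFE°) of the two steps gives −n₃FE°₃ = −n₁FE°₁ − n₂FE°₂.
E°₃ = (2×+0.15 + 2×-0.14) / 4 = (+0.020) / 4 = +0.005 V.

+0.005 V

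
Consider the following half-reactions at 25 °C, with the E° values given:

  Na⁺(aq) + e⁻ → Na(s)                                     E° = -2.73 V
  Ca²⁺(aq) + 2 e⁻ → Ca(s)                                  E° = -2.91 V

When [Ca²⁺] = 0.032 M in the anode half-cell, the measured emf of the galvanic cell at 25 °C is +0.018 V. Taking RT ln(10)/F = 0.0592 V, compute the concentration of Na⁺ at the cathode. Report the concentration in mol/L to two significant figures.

Na⁺/Na is the cathode, Ca²⁺/Ca the anode: E°cell = +0.18 V, n = 2.
Overall reaction: 2 Na⁺(aq) + Ca(s) → 2 Na(s) + Ca²⁺(aq); Q = [Ca²⁺]^1/[Na⁺]^2.
From E = E° − (0.0592/n) log Q: log Q = (E° − E)·n/0.0592 = (+0.18 − (+0.018))·2/0.0592 = 5.4730.
So 2·log[Na⁺] = 1·log(0.032) − log Q = -1.4949 − (5.4730) = -6.9679; log[Na⁺] = -6.9679 / 2 = -3.4840; [Na⁺] = 10^(-3.4840) ≈ 0.00033 M.

0.00033 M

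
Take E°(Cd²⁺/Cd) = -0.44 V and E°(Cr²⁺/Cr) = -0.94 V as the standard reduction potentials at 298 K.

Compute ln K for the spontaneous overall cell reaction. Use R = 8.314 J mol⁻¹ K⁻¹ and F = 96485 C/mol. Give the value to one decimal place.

Cathode: Cd²⁺/Cd; anode: Cr²⁺/Cr. E°cell = (-0.44) − (-0.94) = +0.50 V, with n = 2.
ΔG° = −nFE° = −RT ln K, so ln K = nFE°/(RT) = (2)(96485)(+0.50) / ((8.314)(298)) = 38.943.

38.9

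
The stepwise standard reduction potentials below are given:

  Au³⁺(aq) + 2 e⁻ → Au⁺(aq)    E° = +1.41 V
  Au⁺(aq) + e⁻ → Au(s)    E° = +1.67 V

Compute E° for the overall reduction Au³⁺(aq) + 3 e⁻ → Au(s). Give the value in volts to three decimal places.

Since ΔG° = −nFE° is additive over sequential reductions, n₃E°₃ = n₁E°₁ + n₂E°₂.
E°₃ = (2×+1.41 + 1×+1.67) / 3 = (+4.490) / 3 = +1.497 V.

+1.497 V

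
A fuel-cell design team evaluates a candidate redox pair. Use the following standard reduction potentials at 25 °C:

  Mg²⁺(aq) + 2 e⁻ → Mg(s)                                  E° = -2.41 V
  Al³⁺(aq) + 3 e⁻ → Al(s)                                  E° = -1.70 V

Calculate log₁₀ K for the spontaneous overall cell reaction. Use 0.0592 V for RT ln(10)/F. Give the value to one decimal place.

Cathode: Al³⁺/Al; anode: Mg²⁺/Mg. E°cell = +0.71 V, n = 6.
log K = nE°cell / 0.0592 = (6)(+0.71) / 0.0592 = 72.0.

72.0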